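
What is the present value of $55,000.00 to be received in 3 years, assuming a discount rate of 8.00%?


Present value formula: PV = FV / (1 + r)^t
PV = $55,000.00 / (1 + 0.08)^3
PV = $55,000.00 / 1.259712
PV = $43,660.77

PV = FV / (1 + r)^t = $43,660.77


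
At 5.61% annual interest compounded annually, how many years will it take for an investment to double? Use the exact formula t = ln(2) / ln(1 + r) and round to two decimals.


Doubling condition: (1 + r)^t = 2
Take ln of both sides: t × ln(1 + r) = ln(2)
t = ln(2) / ln(1 + r)
t = 0.693147 / 0.054583
t = 12.70

t = ln(2) / ln(1 + r) = 12.70 years


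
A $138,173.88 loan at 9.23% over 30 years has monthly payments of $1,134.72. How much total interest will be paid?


Total paid over the life of the loan = PMT × n.
Total paid = $1,134.72 × 360 = $408,499.20
Total interest = total paid − principal = $408,499.20 − $138,173.88 = $270,325.32

Total interest = (PMT × n) - PV = $270,325.32


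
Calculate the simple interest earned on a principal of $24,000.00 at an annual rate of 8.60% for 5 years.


Simple interest formula: I = P × r × t
I = $24,000.00 × 0.086 × 5
I = $10,320.00

I = P × r × t = $10,320.00


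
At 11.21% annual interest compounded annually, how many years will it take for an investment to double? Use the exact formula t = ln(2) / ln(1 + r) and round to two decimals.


Doubling condition: (1 + r)^t = 2
Take ln of both sides: t × ln(1 + r) = ln(2)
t = ln(2) / ln(1 + r)
t = 0.693147 / 0.106250
t = 6.52

t = ln(2) / ln(1 + r) = 6.52 years


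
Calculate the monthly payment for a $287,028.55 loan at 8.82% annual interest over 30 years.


Loan payment formula: PMT = PV × r / (1 − (1 + r)^(−n))
Monthly rate r = 0.0882/12 = 0.00735, n = 360 months
Denominator: 1 − (1 + 0.0882/12)^(−360) = 0.928376
PMT = $287,028.55 × (0.0882/12) / 0.928376
PMT = $2,272.42 per month

PMT = PV × r / (1-(1+r)^(-n)) = $2,272.42/month


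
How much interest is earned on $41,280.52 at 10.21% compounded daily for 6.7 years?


Compound interest earned = final amount − principal.
A = P(1 + r/n)^(nt) = $41,280.52 × (1 + 0.1021/365)^(365 × 6.7) = $81,807.18
Interest = A − P = $81,807.18 − $41,280.52 = $40,526.66

Interest = A - P = $40,526.66


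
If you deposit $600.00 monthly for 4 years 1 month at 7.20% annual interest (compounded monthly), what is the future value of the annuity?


Future value of an ordinary annuity: FV = PMT × ((1 + r)^n − 1) / r
Monthly rate r = 0.072/12 = 0.006, n = 49
FV = $600.00 × ((1 + 0.072/12)^49 − 1) / (0.072/12)
FV = $600.00 × 56.767613
FV = $34,060.57

FV = PMT × ((1+r)^n - 1)/r = $34,060.57


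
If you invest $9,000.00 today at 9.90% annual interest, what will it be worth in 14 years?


Future value formula: FV = PV × (1 + r)^t
FV = $9,000.00 × (1 + 0.099)^14
FV = $9,000.00 × 3.749451
FV = $33,745.06

FV = PV × (1 + r)^t = $33,745.06


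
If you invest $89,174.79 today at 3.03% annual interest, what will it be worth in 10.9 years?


Future value formula: FV = PV × (1 + r)^t
FV = $89,174.79 × (1 + 0.0303)^10.9
FV = $89,174.79 × 1.38453624
FV = $123,465.73

FV = PV × (1 + r)^t = $123,465.73


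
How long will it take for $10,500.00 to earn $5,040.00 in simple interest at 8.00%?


Rearrange the simple interest formula for t:
I = P × r × t  ⇒  t = I / (P × r)
t = $5,040.00 / ($10,500.00 × 0.08)
t = 6

t = I/(P×r) = 6 years


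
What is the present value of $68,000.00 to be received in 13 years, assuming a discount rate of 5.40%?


Present value formula: PV = FV / (1 + r)^t
PV = $68,000.00 / (1 + 0.054)^13
PV = $68,000.00 / 1.9811983
PV = $34,322.66

PV = FV / (1 + r)^t = $34,322.66


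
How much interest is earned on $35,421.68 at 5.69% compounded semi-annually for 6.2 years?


Compound interest earned = final amount − principal.
A = P(1 + r/n)^(nt) = $35,421.68 × (1 + 0.0569/2)^(2 × 6.2) = $50,158.05
Interest = A − P = $50,158.05 − $35,421.68 = $14,736.37

Interest = A - P = $14,736.37


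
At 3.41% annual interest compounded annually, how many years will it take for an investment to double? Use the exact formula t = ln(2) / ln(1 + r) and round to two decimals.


Doubling condition: (1 + r)^t = 2
Take ln of both sides: t × ln(1 + r) = ln(2)
t = ln(2) / ln(1 + r)
t = 0.693147 / 0.033531
t = 20.67

t = ln(2) / ln(1 + r) = 20.67 years


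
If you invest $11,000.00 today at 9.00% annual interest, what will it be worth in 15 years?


Future value formula: FV = PV × (1 + r)^t
FV = $11,000.00 × (1 + 0.09)^15
FV = $11,000.00 × 3.6424825
FV = $40,067.31

FV = PV × (1 + r)^t = $40,067.31


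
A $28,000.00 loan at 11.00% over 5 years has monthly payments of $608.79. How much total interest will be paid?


Total paid over the life of the loan = PMT × n.
Total paid = $608.79 × 60 = $36,527.40
Total interest = total paid − principal = $36,527.40 − $28,000.00 = $8,527.40

Total interest = (PMT × n) - PV = $8,527.40


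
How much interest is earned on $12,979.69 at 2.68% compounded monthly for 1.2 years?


Compound interest earned = final amount − principal.
A = P(1 + r/n)^(nt) = $12,979.69 × (1 + 0.0268/12)^(12 × 1.2) = $13,403.42
Interest = A − P = $13,403.42 − $12,979.69 = $423.73

Interest = A - P = $423.73


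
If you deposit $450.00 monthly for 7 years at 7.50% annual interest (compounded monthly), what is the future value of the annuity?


Future value of an ordinary annuity: FV = PMT × ((1 + r)^n − 1) / r
Monthly rate r = 0.075/12 = 0.00625, n = 84
FV = $450.00 × ((1 + 0.075/12)^84 − 1) / (0.075/12)
FV = $450.00 × 110.031871
FV = $49,514.34

FV = PMT × ((1+r)^n - 1)/r = $49,514.34


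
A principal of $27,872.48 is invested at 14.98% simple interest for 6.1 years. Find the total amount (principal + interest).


Total amount formula: A = P(1 + rt) = P + P·r·t
Interest: I = P × r × t = $27,872.48 × 0.1498 × 6.1 = $25,469.31
A = P + I = $27,872.48 + $25,469.31 = $53,341.79

A = P + I = P(1 + rt) = $53,341.79


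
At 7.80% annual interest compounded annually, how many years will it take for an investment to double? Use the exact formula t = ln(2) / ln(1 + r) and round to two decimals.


Doubling condition: (1 + r)^t = 2
Take ln of both sides: t × ln(1 + r) = ln(2)
t = ln(2) / ln(1 + r)
t = 0.693147 / 0.075107
t = 9.23

t = ln(2) / ln(1 + r) = 9.23 years


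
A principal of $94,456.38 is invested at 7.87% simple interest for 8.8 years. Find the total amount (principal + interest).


Total amount formula: A = P(1 + rt) = P + P·r·t
Interest: I = P × r × t = $94,456.38 × 0.0787 × 8.8 = $65,416.71
A = P + I = $94,456.38 + $65,416.71 = $159,873.09

A = P + I = P(1 + rt) = $159,873.09


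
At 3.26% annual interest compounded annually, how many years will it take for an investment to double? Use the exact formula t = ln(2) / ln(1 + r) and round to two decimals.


Doubling condition: (1 + r)^t = 2
Take ln of both sides: t × ln(1 + r) = ln(2)
t = ln(2) / ln(1 + r)
t = 0.693147 / 0.032080
t = 21.61

t = ln(2) / ln(1 + r) = 21.61 years


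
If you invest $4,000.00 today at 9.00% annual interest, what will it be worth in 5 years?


Future value formula: FV = PV × (1 + r)^t
FV = $4,000.00 × (1 + 0.09)^5
FV = $4,000.00 × 1.538624
FV = $6,154.50

FV = PV × (1 + r)^t = $6,154.50


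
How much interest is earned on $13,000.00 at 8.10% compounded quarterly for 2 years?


Compound interest earned = final amount − principal.
A = P(1 + r/n)^(nt) = $13,000.00 × (1 + 0.081/4)^(4 × 2) = $15,261.46
Interest = A − P = $15,261.46 − $13,000.00 = $2,261.46

Interest = A - P = $2,261.46


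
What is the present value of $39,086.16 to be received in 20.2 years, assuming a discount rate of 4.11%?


Present value formula: PV = FV / (1 + r)^t
PV = $39,086.16 / (1 + 0.0411)^20.2
PV = $39,086.16 / 2.2560432
PV = $17,325.09

PV = FV / (1 + r)^t = $17,325.09


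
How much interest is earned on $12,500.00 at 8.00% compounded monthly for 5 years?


Compound interest earned = final amount − principal.
A = P(1 + r/n)^(nt) = $12,500.00 × (1 + 0.08/12)^(12 × 5) = $18,623.07
Interest = A − P = $18,623.07 − $12,500.00 = $6,123.07

Interest = A - P = $6,123.07


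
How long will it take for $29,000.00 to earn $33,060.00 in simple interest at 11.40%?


Rearrange the simple interest formula for t:
I = P × r × t  ⇒  t = I / (P × r)
t = $33,060.00 / ($29,000.00 × 0.114)
t = 10

t = I/(P×r) = 10 years


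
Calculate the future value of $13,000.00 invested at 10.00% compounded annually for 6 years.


Compound interest formula: A = P(1 + r/n)^(nt)
A = $13,000.00 × (1 + 0.1/1)^(1 × 6)
Growth factor: (1 + 0.1/1)^6 = 1.771561
A = $13,000.00 × 1.771561
A = $23,030.29

A = P(1 + r/n)^(nt) = $23,030.29


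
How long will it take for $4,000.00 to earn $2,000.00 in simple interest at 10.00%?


Rearrange the simple interest formula for t:
I = P × r × t  ⇒  t = I / (P × r)
t = $2,000.00 / ($4,000.00 × 0.1)
t = 5

t = I/(P×r) = 5 years


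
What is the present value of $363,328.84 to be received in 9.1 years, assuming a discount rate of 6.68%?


Present value formula: PV = FV / (1 + r)^t
PV = $363,328.84 / (1 + 0.0668)^9.1
PV = $363,328.84 / 1.80117273
PV = $201,717.93

PV = FV / (1 + r)^t = $201,717.93


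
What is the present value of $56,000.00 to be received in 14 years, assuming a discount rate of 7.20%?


Present value formula: PV = FV / (1 + r)^t
PV = $56,000.00 / (1 + 0.072)^14
PV = $56,000.00 / 2.646836
PV = $21,157.34

PV = FV / (1 + r)^t = $21,157.34


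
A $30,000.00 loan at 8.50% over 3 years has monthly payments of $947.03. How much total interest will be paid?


Total paid over the life of the loan = PMT × n.
Total paid = $947.03 × 36 = $34,093.08
Total interest = total paid − principal = $34,093.08 − $30,000.00 = $4,093.08

Total interest = (PMT × n) - PV = $4,093.08


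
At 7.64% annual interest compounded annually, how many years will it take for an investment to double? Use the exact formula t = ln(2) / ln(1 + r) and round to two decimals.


Doubling condition: (1 + r)^t = 2
Take ln of both sides: t × ln(1 + r) = ln(2)
t = ln(2) / ln(1 + r)
t = 0.693147 / 0.073622
t = 9.41

t = ln(2) / ln(1 + r) = 9.41 years


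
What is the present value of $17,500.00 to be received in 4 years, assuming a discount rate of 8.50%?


Present value formula: PV = FV / (1 + r)^t
PV = $17,500.00 / (1 + 0.085)^4
PV = $17,500.00 / 1.385859
PV = $12,627.55

PV = FV / (1 + r)^t = $12,627.55


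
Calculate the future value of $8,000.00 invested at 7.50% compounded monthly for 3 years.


Compound interest formula: A = P(1 + r/n)^(nt)
A = $8,000.00 × (1 + 0.075/12)^(12 × 3)
Growth factor: (1 + 0.075/12)^36 = 1.251446
A = $8,000.00 × 1.251446
A = $10,011.57

A = P(1 + r/n)^(nt) = $10,011.57


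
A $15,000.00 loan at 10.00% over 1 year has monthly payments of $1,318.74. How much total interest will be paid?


Total paid over the life of the loan = PMT × n.
Total paid = $1,318.74 × 12 = $15,824.88
Total interest = total paid − principal = $15,824.88 − $15,000.00 = $824.88

Total interest = (PMT × n) - PV = $824.88


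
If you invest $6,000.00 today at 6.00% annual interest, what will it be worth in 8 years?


Future value formula: FV = PV × (1 + r)^t
FV = $6,000.00 × (1 + 0.06)^8
FV = $6,000.00 × 1.593848
FV = $9,563.09

FV = PV × (1 + r)^t = $9,563.09


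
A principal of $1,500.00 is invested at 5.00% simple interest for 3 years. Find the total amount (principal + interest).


Total amount formula: A = P(1 + rt) = P + P·r·t
Interest: I = P × r × t = $1,500.00 × 0.05 × 3 = $225.00
A = P + I = $1,500.00 + $225.00 = $1,725.00

A = P + I = P(1 + rt) = $1,725.00


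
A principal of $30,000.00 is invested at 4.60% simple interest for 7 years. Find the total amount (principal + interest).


Total amount formula: A = P(1 + rt) = P + P·r·t
Interest: I = P × r × t = $30,000.00 × 0.046 × 7 = $9,660.00
A = P + I = $30,000.00 + $9,660.00 = $39,660.00

A = P + I = P(1 + rt) = $39,660.00


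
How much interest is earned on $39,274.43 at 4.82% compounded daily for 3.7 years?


Compound interest earned = final amount − principal.
A = P(1 + r/n)^(nt) = $39,274.43 × (1 + 0.0482/365)^(365 × 3.7) = $46,941.49
Interest = A − P = $46,941.49 − $39,274.43 = $7,667.06

Interest = A - P = $7,667.06


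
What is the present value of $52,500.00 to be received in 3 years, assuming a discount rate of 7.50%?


Present value formula: PV = FV / (1 + r)^t
PV = $52,500.00 / (1 + 0.075)^3
PV = $52,500.00 / 1.242297
PV = $42,260.43

PV = FV / (1 + r)^t = $42,260.43


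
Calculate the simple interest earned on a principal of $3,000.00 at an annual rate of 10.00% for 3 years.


Simple interest formula: I = P × r × t
I = $3,000.00 × 0.1 × 3
I = $900.00

I = P × r × t = $900.00


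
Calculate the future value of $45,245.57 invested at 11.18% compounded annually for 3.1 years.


Compound interest formula: A = P(1 + r/n)^(nt)
A = $45,245.57 × (1 + 0.1118/1)^(1 × 3.1)
Growth factor: (1 + 0.1118/1)^3.1 = 1.3889374
A = $45,245.57 × 1.3889374
A = $62,843.26

A = P(1 + r/n)^(nt) = $62,843.26


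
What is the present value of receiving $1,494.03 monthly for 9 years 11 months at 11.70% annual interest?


Present value of an ordinary annuity: PV = PMT × (1 − (1 + r)^(−n)) / r
Monthly rate r = 0.117/12 = 0.00975, n = 119
PV = $1,494.03 × (1 − (1 + 0.117/12)^(−119)) / (0.117/12)
PV = $1,494.03 × 70.238560
PV = $104,938.52

PV = PMT × (1-(1+r)^(-n))/r = $104,938.52


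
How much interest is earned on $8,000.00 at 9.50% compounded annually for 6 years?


Compound interest earned = final amount − principal.
A = P(1 + r/n)^(nt) = $8,000.00 × (1 + 0.095/1)^(1 × 6) = $13,790.33
Interest = A − P = $13,790.33 − $8,000.00 = $5,790.33

Interest = A - P = $5,790.33


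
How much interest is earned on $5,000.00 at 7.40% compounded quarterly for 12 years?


Compound interest earned = final amount − principal.
A = P(1 + r/n)^(nt) = $5,000.00 × (1 + 0.074/4)^(4 × 12) = $12,053.12
Interest = A − P = $12,053.12 − $5,000.00 = $7,053.12

Interest = A - P = $7,053.12


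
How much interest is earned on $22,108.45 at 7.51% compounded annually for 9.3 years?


Compound interest earned = final amount − principal.
A = P(1 + r/n)^(nt) = $22,108.45 × (1 + 0.0751/1)^(1 × 9.3) = $43,354.35
Interest = A − P = $43,354.35 − $22,108.45 = $21,245.90

Interest = A - P = $21,245.90


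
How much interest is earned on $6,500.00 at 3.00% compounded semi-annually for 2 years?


Compound interest earned = final amount − principal.
A = P(1 + r/n)^(nt) = $6,500.00 × (1 + 0.03/2)^(2 × 2) = $6,898.86
Interest = A − P = $6,898.86 − $6,500.00 = $398.86

Interest = A - P = $398.86


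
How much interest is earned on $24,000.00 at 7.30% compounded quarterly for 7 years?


Compound interest earned = final amount − principal.
A = P(1 + r/n)^(nt) = $24,000.00 × (1 + 0.073/4)^(4 × 7) = $39,823.09
Interest = A − P = $39,823.09 − $24,000.00 = $15,823.09

Interest = A - P = $15,823.09


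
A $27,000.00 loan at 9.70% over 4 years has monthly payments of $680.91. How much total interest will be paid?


Total paid over the life of the loan = PMT × n.
Total paid = $680.91 × 48 = $32,683.68
Total interest = total paid − principal = $32,683.68 − $27,000.00 = $5,683.68

Total interest = (PMT × n) - PV = $5,683.68


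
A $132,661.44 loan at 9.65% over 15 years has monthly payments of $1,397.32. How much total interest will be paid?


Total paid over the life of the loan = PMT × n.
Total paid = $1,397.32 × 180 = $251,517.60
Total interest = total paid − principal = $251,517.60 − $132,661.44 = $118,856.16

Total interest = (PMT × n) - PV = $118,856.16


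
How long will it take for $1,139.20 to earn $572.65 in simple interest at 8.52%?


Rearrange the simple interest formula for t:
I = P × r × t  ⇒  t = I / (P × r)
t = $572.65 / ($1,139.20 × 0.0852)
t = 5.9

t = I/(P×r) = 5.9 years


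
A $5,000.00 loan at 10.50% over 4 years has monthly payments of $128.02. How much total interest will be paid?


Total paid over the life of the loan = PMT × n.
Total paid = $128.02 × 48 = $6,144.96
Total interest = total paid − principal = $6,144.96 − $5,000.00 = $1,144.96

Total interest = (PMT × n) - PV = $1,144.96


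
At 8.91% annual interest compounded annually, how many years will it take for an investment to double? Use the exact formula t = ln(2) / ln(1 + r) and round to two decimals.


Doubling condition: (1 + r)^t = 2
Take ln of both sides: t × ln(1 + r) = ln(2)
t = ln(2) / ln(1 + r)
t = 0.693147 / 0.085352
t = 8.12

t = ln(2) / ln(1 + r) = 8.12 years


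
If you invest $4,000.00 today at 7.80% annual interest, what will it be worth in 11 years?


Future value formula: FV = PV × (1 + r)^t
FV = $4,000.00 × (1 + 0.078)^11
FV = $4,000.00 × 2.284580
FV = $9,138.32

FV = PV × (1 + r)^t = $9,138.32


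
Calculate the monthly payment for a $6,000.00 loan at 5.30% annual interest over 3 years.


Loan payment formula: PMT = PV × r / (1 − (1 + r)^(−n))
Monthly rate r = 0.053/12 ≈ 0.00441667, n = 36 months
Denominator: 1 − (1 + 0.053/12)^(−36) = 0.146705
PMT = $6,000.00 × (0.053/12) / 0.146705
PMT = $180.63 per month

PMT = PV × r / (1-(1+r)^(-n)) = $180.63/month


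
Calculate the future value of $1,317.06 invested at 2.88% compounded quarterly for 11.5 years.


Compound interest formula: A = P(1 + r/n)^(nt)
A = $1,317.06 × (1 + 0.0288/4)^(4 × 11.5)
Growth factor: (1 + 0.0288/4)^46 = 1.390987
A = $1,317.06 × 1.390987
A = $1,832.01

A = P(1 + r/n)^(nt) = $1,832.01


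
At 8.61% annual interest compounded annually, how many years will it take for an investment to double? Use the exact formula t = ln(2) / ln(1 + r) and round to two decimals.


Doubling condition: (1 + r)^t = 2
Take ln of both sides: t × ln(1 + r) = ln(2)
t = ln(2) / ln(1 + r)
t = 0.693147 / 0.082593
t = 8.39

t = ln(2) / ln(1 + r) = 8.39 years


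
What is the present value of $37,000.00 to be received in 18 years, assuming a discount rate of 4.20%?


Present value formula: PV = FV / (1 + r)^t
PV = $37,000.00 / (1 + 0.042)^18
PV = $37,000.00 / 2.097099
PV = $17,643.42

PV = FV / (1 + r)^t = $17,643.42


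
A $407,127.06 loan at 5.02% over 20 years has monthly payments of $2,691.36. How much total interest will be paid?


Total paid over the life of the loan = PMT × n.
Total paid = $2,691.36 × 240 = $645,926.40
Total interest = total paid − principal = $645,926.40 − $407,127.06 = $238,799.34

Total interest = (PMT × n) - PV = $238,799.34


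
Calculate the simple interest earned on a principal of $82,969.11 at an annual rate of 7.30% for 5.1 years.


Simple interest formula: I = P × r × t
I = $82,969.11 × 0.073 × 5.1
I = $30,889.40

I = P × r × t = $30,889.40


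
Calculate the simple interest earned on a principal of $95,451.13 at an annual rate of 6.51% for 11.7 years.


Simple interest formula: I = P × r × t
I = $95,451.13 × 0.0651 × 11.7
I = $72,702.26

I = P × r × t = $72,702.26


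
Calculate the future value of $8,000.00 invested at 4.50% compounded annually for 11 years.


Compound interest formula: A = P(1 + r/n)^(nt)
A = $8,000.00 × (1 + 0.045/1)^(1 × 11)
Growth factor: (1 + 0.045/1)^11 = 1.622853
A = $8,000.00 × 1.622853
A = $12,982.82

A = P(1 + r/n)^(nt) = $12,982.82


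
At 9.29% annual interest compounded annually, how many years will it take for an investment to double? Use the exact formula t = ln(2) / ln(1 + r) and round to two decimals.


Doubling condition: (1 + r)^t = 2
Take ln of both sides: t × ln(1 + r) = ln(2)
t = ln(2) / ln(1 + r)
t = 0.693147 / 0.088835
t = 7.80

t = ln(2) / ln(1 + r) = 7.80 years


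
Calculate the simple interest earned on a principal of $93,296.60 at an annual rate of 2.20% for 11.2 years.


Simple interest formula: I = P × r × t
I = $93,296.60 × 0.022 × 11.2
I = $22,988.28

I = P × r × t = $22,988.28


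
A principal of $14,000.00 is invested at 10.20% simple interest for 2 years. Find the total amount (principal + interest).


Total amount formula: A = P(1 + rt) = P + P·r·t
Interest: I = P × r × t = $14,000.00 × 0.102 × 2 = $2,856.00
A = P + I = $14,000.00 + $2,856.00 = $16,856.00

A = P + I = P(1 + rt) = $16,856.00


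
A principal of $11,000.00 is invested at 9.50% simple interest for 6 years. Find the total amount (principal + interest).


Total amount formula: A = P(1 + rt) = P + P·r·t
Interest: I = P × r × t = $11,000.00 × 0.095 × 6 = $6,270.00
A = P + I = $11,000.00 + $6,270.00 = $17,270.00

A = P + I = P(1 + rt) = $17,270.00


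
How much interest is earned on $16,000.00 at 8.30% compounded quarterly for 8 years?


Compound interest earned = final amount − principal.
A = P(1 + r/n)^(nt) = $16,000.00 × (1 + 0.083/4)^(4 × 8) = $30,870.27
Interest = A − P = $30,870.27 − $16,000.00 = $14,870.27

Interest = A - P = $14,870.27


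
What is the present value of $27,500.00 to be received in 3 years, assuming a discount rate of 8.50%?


Present value formula: PV = FV / (1 + r)^t
PV = $27,500.00 / (1 + 0.085)^3
PV = $27,500.00 / 1.277289
PV = $21,529.97

PV = FV / (1 + r)^t = $21,529.97


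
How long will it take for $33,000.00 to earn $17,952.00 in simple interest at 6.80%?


Rearrange the simple interest formula for t:
I = P × r × t  ⇒  t = I / (P × r)
t = $17,952.00 / ($33,000.00 × 0.068)
t = 8

t = I/(P×r) = 8 years


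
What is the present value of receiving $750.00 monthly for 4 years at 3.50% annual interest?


Present value of an ordinary annuity: PV = PMT × (1 − (1 + r)^(−n)) / r
Monthly rate r = 0.035/12 ≈ 0.00291667, n = 48
PV = $750.00 × (1 − (1 + 0.035/12)^(−48)) / (0.035/12)
PV = $750.00 × 44.730719
PV = $33,548.04

PV = PMT × (1-(1+r)^(-n))/r = $33,548.04


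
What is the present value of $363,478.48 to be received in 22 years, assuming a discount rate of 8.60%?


Present value formula: PV = FV / (1 + r)^t
PV = $363,478.48 / (1 + 0.086)^22
PV = $363,478.48 / 6.1412412
PV = $59,186.48

PV = FV / (1 + r)^t = $59,186.48


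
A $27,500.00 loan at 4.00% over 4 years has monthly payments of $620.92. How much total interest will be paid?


Total paid over the life of the loan = PMT × n.
Total paid = $620.92 × 48 = $29,804.16
Total interest = total paid − principal = $29,804.16 − $27,500.00 = $2,304.16

Total interest = (PMT × n) - PV = $2,304.16


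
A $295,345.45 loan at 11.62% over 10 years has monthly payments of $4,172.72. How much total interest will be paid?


Total paid over the life of the loan = PMT × n.
Total paid = $4,172.72 × 120 = $500,726.40
Total interest = total paid − principal = $500,726.40 − $295,345.45 = $205,380.95

Total interest = (PMT × n) - PV = $205,380.95


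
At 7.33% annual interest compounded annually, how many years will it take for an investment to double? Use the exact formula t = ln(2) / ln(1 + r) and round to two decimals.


Doubling condition: (1 + r)^t = 2
Take ln of both sides: t × ln(1 + r) = ln(2)
t = ln(2) / ln(1 + r)
t = 0.693147 / 0.070738
t = 9.80

t = ln(2) / ln(1 + r) = 9.80 years


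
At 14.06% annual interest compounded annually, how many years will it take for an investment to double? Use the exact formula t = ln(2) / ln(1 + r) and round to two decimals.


Doubling condition: (1 + r)^t = 2
Take ln of both sides: t × ln(1 + r) = ln(2)
t = ln(2) / ln(1 + r)
t = 0.693147 / 0.131554
t = 5.27

t = ln(2) / ln(1 + r) = 5.27 years


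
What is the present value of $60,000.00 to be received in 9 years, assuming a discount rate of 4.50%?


Present value formula: PV = FV / (1 + r)^t
PV = $60,000.00 / (1 + 0.045)^9
PV = $60,000.00 / 1.486095
PV = $40,374.27

PV = FV / (1 + r)^t = $40,374.27


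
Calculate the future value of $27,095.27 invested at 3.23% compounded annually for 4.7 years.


Compound interest formula: A = P(1 + r/n)^(nt)
A = $27,095.27 × (1 + 0.0323/1)^(1 × 4.7)
Growth factor: (1 + 0.0323/1)^4.7 = 1.1611487
A = $27,095.27 × 1.1611487
A = $31,461.64

A = P(1 + r/n)^(nt) = $31,461.64


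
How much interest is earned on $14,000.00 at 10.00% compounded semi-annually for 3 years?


Compound interest earned = final amount − principal.
A = P(1 + r/n)^(nt) = $14,000.00 × (1 + 0.1/2)^(2 × 3) = $18,761.34
Interest = A − P = $18,761.34 − $14,000.00 = $4,761.34

Interest = A - P = $4,761.34


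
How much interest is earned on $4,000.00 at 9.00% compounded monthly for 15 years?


Compound interest earned = final amount − principal.
A = P(1 + r/n)^(nt) = $4,000.00 × (1 + 0.09/12)^(12 × 15) = $15,352.17
Interest = A − P = $15,352.17 − $4,000.00 = $11,352.17

Interest = A - P = $11,352.17


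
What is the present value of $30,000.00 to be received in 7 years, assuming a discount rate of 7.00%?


Present value formula: PV = FV / (1 + r)^t
PV = $30,000.00 / (1 + 0.07)^7
PV = $30,000.00 / 1.6057815
PV = $18,682.49

PV = FV / (1 + r)^t = $18,682.49


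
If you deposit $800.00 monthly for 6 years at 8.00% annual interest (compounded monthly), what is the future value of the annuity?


Future value of an ordinary annuity: FV = PMT × ((1 + r)^n − 1) / r
Monthly rate r = 0.08/12 ≈ 0.00666667, n = 72
FV = $800.00 × ((1 + 0.08/12)^72 − 1) / (0.08/12)
FV = $800.00 × 92.025325
FV = $73,620.26

FV = PMT × ((1+r)^n - 1)/r = $73,620.26


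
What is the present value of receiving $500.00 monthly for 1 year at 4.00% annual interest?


Present value of an ordinary annuity: PV = PMT × (1 − (1 + r)^(−n)) / r
Monthly rate r = 0.04/12 ≈ 0.00333333, n = 12
PV = $500.00 × (1 − (1 + 0.04/12)^(−12)) / (0.04/12)
PV = $500.00 × 11.743994
PV = $5,872.00

PV = PMT × (1-(1+r)^(-n))/r = $5,872.00


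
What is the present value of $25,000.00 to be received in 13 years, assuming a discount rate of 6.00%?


Present value formula: PV = FV / (1 + r)^t
PV = $25,000.00 / (1 + 0.06)^13
PV = $25,000.00 / 2.132928
PV = $11,720.98

PV = FV / (1 + r)^t = $11,720.98


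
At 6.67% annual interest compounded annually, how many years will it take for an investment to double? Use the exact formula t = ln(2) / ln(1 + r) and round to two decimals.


Doubling condition: (1 + r)^t = 2
Take ln of both sides: t × ln(1 + r) = ln(2)
t = ln(2) / ln(1 + r)
t = 0.693147 / 0.064570
t = 10.73

t = ln(2) / ln(1 + r) = 10.73 years


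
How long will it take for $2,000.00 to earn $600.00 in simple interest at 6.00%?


Rearrange the simple interest formula for t:
I = P × r × t  ⇒  t = I / (P × r)
t = $600.00 / ($2,000.00 × 0.06)
t = 5

t = I/(P×r) = 5 years


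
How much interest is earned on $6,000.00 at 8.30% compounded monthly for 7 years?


Compound interest earned = final amount − principal.
A = P(1 + r/n)^(nt) = $6,000.00 × (1 + 0.083/12)^(12 × 7) = $10,705.52
Interest = A − P = $10,705.52 − $6,000.00 = $4,705.52

Interest = A - P = $4,705.52


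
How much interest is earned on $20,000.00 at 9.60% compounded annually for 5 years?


Compound interest earned = final amount − principal.
A = P(1 + r/n)^(nt) = $20,000.00 × (1 + 0.096/1)^(1 × 5) = $31,628.80
Interest = A − P = $31,628.80 − $20,000.00 = $11,628.80

Interest = A - P = $11,628.80


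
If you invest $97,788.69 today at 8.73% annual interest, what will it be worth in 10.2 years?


Future value formula: FV = PV × (1 + r)^t
FV = $97,788.69 × (1 + 0.0873)^10.2
FV = $97,788.69 × 2.348355
FV = $229,642.56

FV = PV × (1 + r)^t = $229,642.56


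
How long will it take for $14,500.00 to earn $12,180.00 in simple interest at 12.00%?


Rearrange the simple interest formula for t:
I = P × r × t  ⇒  t = I / (P × r)
t = $12,180.00 / ($14,500.00 × 0.12)
t = 7

t = I/(P×r) = 7 years


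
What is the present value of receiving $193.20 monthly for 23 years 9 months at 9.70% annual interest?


Present value of an ordinary annuity: PV = PMT × (1 − (1 + r)^(−n)) / r
Monthly rate r = 0.097/12 ≈ 0.00808333, n = 285
PV = $193.20 × (1 − (1 + 0.097/12)^(−285)) / (0.097/12)
PV = $193.20 × 111.239640
PV = $21,491.50

PV = PMT × (1-(1+r)^(-n))/r = $21,491.50


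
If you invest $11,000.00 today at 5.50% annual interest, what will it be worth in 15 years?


Future value formula: FV = PV × (1 + r)^t
FV = $11,000.00 × (1 + 0.055)^15
FV = $11,000.00 × 2.232476
FV = $24,557.24

FV = PV × (1 + r)^t = $24,557.24


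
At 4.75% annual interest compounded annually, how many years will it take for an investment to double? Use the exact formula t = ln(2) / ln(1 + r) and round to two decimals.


Doubling condition: (1 + r)^t = 2
Take ln of both sides: t × ln(1 + r) = ln(2)
t = ln(2) / ln(1 + r)
t = 0.693147 / 0.046406
t = 14.94

t = ln(2) / ln(1 + r) = 14.94 years


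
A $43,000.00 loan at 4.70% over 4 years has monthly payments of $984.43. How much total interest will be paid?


Total paid over the life of the loan = PMT × n.
Total paid = $984.43 × 48 = $47,252.64
Total interest = total paid − principal = $47,252.64 − $43,000.00 = $4,252.64

Total interest = (PMT × n) - PV = $4,252.64


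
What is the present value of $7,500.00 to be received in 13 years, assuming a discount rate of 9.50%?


Present value formula: PV = FV / (1 + r)^t
PV = $7,500.00 / (1 + 0.095)^13
PV = $7,500.00 / 3.253745
PV = $2,305.04

PV = FV / (1 + r)^t = $2,305.04


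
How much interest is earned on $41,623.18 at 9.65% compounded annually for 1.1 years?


Compound interest earned = final amount − principal.
A = P(1 + r/n)^(nt) = $41,623.18 × (1 + 0.0965/1)^(1 × 1.1) = $46,062.21
Interest = A − P = $46,062.21 − $41,623.18 = $4,439.03

Interest = A - P = $4,439.03


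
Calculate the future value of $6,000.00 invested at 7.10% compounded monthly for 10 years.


Compound interest formula: A = P(1 + r/n)^(nt)
A = $6,000.00 × (1 + 0.071/12)^(12 × 10)
Growth factor: (1 + 0.071/12)^120 = 2.029740
A = $6,000.00 × 2.029740
A = $12,178.44

A = P(1 + r/n)^(nt) = $12,178.44


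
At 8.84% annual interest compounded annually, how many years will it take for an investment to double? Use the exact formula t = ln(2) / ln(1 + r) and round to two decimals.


Doubling condition: (1 + r)^t = 2
Take ln of both sides: t × ln(1 + r) = ln(2)
t = ln(2) / ln(1 + r)
t = 0.693147 / 0.084709
t = 8.18

t = ln(2) / ln(1 + r) = 8.18 years


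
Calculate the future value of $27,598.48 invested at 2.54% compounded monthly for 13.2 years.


Compound interest formula: A = P(1 + r/n)^(nt)
A = $27,598.48 × (1 + 0.0254/12)^(12 × 13.2)
Growth factor: (1 + 0.0254/12)^158.4 = 1.3978365
A = $27,598.48 × 1.3978365
A = $38,578.16

A = P(1 + r/n)^(nt) = $38,578.16


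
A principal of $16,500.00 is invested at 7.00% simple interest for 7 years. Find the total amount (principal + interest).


Total amount formula: A = P(1 + rt) = P + P·r·t
Interest: I = P × r × t = $16,500.00 × 0.07 × 7 = $8,085.00
A = P + I = $16,500.00 + $8,085.00 = $24,585.00

A = P + I = P(1 + rt) = $24,585.00


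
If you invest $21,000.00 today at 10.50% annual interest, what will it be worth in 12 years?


Future value formula: FV = PV × (1 + r)^t
FV = $21,000.00 × (1 + 0.105)^12
FV = $21,000.00 × 3.3139606
FV = $69,593.17

FV = PV × (1 + r)^t = $69,593.17


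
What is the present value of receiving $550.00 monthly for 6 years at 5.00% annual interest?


Present value of an ordinary annuity: PV = PMT × (1 − (1 + r)^(−n)) / r
Monthly rate r = 0.05/12 ≈ 0.00416667, n = 72
PV = $550.00 × (1 − (1 + 0.05/12)^(−72)) / (0.05/12)
PV = $550.00 × 62.092777
PV = $34,151.03

PV = PMT × (1-(1+r)^(-n))/r = $34,151.03


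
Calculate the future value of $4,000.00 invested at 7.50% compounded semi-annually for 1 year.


Compound interest formula: A = P(1 + r/n)^(nt)
A = $4,000.00 × (1 + 0.075/2)^(2 × 1)
Growth factor: (1 + 0.075/2)^2 = 1.0764063
A = $4,000.00 × 1.0764063
A = $4,305.63

A = P(1 + r/n)^(nt) = $4,305.63


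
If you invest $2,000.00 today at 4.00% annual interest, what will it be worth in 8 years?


Future value formula: FV = PV × (1 + r)^t
FV = $2,000.00 × (1 + 0.04)^8
FV = $2,000.00 × 1.368569
FV = $2,737.14

FV = PV × (1 + r)^t = $2,737.14


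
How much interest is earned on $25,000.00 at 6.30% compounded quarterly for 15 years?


Compound interest earned = final amount − principal.
A = P(1 + r/n)^(nt) = $25,000.00 × (1 + 0.063/4)^(4 × 15) = $63,848.38
Interest = A − P = $63,848.38 − $25,000.00 = $38,848.38

Interest = A - P = $38,848.38


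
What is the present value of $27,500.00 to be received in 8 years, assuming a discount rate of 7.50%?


Present value formula: PV = FV / (1 + r)^t
PV = $27,500.00 / (1 + 0.075)^8
PV = $27,500.00 / 1.783478
PV = $15,419.31

PV = FV / (1 + r)^t = $15,419.31


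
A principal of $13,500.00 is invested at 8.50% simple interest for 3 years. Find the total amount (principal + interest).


Total amount formula: A = P(1 + rt) = P + P·r·t
Interest: I = P × r × t = $13,500.00 × 0.085 × 3 = $3,442.50
A = P + I = $13,500.00 + $3,442.50 = $16,942.50

A = P + I = P(1 + rt) = $16,942.50


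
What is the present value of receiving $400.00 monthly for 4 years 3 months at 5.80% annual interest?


Present value of an ordinary annuity: PV = PMT × (1 − (1 + r)^(−n)) / r
Monthly rate r = 0.058/12 ≈ 0.00483333, n = 51
PV = $400.00 × (1 − (1 + 0.058/12)^(−51)) / (0.058/12)
PV = $400.00 × 45.104365
PV = $18,041.75

PV = PMT × (1-(1+r)^(-n))/r = $18,041.75


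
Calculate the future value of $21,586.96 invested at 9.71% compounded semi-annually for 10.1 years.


Compound interest formula: A = P(1 + r/n)^(nt)
A = $21,586.96 × (1 + 0.0971/2)^(2 × 10.1)
Growth factor: (1 + 0.0971/2)^20.2 = 2.6055579
A = $21,586.96 × 2.6055579
A = $56,246.07

A = P(1 + r/n)^(nt) = $56,246.07


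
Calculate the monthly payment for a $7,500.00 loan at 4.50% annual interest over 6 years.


Loan payment formula: PMT = PV × r / (1 − (1 + r)^(−n))
Monthly rate r = 0.045/12 = 0.00375, n = 72 months
Denominator: 1 − (1 + 0.045/12)^(−72) = 0.236235
PMT = $7,500.00 × (0.045/12) / 0.236235
PMT = $119.06 per month

PMT = PV × r / (1-(1+r)^(-n)) = $119.06/month


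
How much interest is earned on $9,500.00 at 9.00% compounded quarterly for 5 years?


Compound interest earned = final amount − principal.
A = P(1 + r/n)^(nt) = $9,500.00 × (1 + 0.09/4)^(4 × 5) = $14,824.84
Interest = A − P = $14,824.84 − $9,500.00 = $5,324.84

Interest = A - P = $5,324.84


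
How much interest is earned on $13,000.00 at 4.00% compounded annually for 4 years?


Compound interest earned = final amount − principal.
A = P(1 + r/n)^(nt) = $13,000.00 × (1 + 0.04/1)^(1 × 4) = $15,208.16
Interest = A − P = $15,208.16 − $13,000.00 = $2,208.16

Interest = A - P = $2,208.16


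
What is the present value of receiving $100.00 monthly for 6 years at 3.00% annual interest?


Present value of an ordinary annuity: PV = PMT × (1 − (1 + r)^(−n)) / r
Monthly rate r = 0.03/12 = 0.0025, n = 72
PV = $100.00 × (1 − (1 + 0.03/12)^(−72)) / (0.03/12)
PV = $100.00 × 65.816858
PV = $6,581.69

PV = PMT × (1-(1+r)^(-n))/r = $6,581.69


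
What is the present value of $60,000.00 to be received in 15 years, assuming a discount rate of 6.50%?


Present value formula: PV = FV / (1 + r)^t
PV = $60,000.00 / (1 + 0.065)^15
PV = $60,000.00 / 2.571841
PV = $23,329.59

PV = FV / (1 + r)^t = $23,329.59


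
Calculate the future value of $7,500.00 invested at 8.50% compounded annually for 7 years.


Compound interest formula: A = P(1 + r/n)^(nt)
A = $7,500.00 × (1 + 0.085/1)^(1 × 7)
Growth factor: (1 + 0.085/1)^7 = 1.7701422
A = $7,500.00 × 1.7701422
A = $13,276.07

A = P(1 + r/n)^(nt) = $13,276.07


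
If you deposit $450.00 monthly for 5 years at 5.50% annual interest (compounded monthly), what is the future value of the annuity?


Future value of an ordinary annuity: FV = PMT × ((1 + r)^n − 1) / r
Monthly rate r = 0.055/12 ≈ 0.00458333, n = 60
FV = $450.00 × ((1 + 0.055/12)^60 − 1) / (0.055/12)
FV = $450.00 × 68.880823
FV = $30,996.37

FV = PMT × ((1+r)^n - 1)/r = $30,996.37


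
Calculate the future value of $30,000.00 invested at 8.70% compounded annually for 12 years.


Compound interest formula: A = P(1 + r/n)^(nt)
A = $30,000.00 × (1 + 0.087/1)^(1 × 12)
Growth factor: (1 + 0.087/1)^12 = 2.7211628
A = $30,000.00 × 2.7211628
A = $81,634.88

A = P(1 + r/n)^(nt) = $81,634.88


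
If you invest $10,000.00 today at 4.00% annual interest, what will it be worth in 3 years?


Future value formula: FV = PV × (1 + r)^t
FV = $10,000.00 × (1 + 0.04)^3
FV = $10,000.00 × 1.124864
FV = $11,248.64

FV = PV × (1 + r)^t = $11,248.64


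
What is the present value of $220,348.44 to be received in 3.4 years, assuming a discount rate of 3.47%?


Present value formula: PV = FV / (1 + r)^t
PV = $220,348.44 / (1 + 0.0347)^3.4
PV = $220,348.44 / 1.1229725
PV = $196,218.91

PV = FV / (1 + r)^t = $196,218.91


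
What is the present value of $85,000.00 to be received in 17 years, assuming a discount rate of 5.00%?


Present value formula: PV = FV / (1 + r)^t
PV = $85,000.00 / (1 + 0.05)^17
PV = $85,000.00 / 2.292018
PV = $37,085.22

PV = FV / (1 + r)^t = $37,085.22


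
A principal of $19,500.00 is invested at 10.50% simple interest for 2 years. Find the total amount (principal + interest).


Total amount formula: A = P(1 + rt) = P + P·r·t
Interest: I = P × r × t = $19,500.00 × 0.105 × 2 = $4,095.00
A = P + I = $19,500.00 + $4,095.00 = $23,595.00

A = P + I = P(1 + rt) = $23,595.00


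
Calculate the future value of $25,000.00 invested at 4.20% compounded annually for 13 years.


Compound interest formula: A = P(1 + r/n)^(nt)
A = $25,000.00 × (1 + 0.042/1)^(1 × 13)
Growth factor: (1 + 0.042/1)^13 = 1.707184
A = $25,000.00 × 1.707184
A = $42,679.60

A = P(1 + r/n)^(nt) = $42,679.60


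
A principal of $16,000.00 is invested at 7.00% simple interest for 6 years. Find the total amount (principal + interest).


Total amount formula: A = P(1 + rt) = P + P·r·t
Interest: I = P × r × t = $16,000.00 × 0.07 × 6 = $6,720.00
A = P + I = $16,000.00 + $6,720.00 = $22,720.00

A = P + I = P(1 + rt) = $22,720.00


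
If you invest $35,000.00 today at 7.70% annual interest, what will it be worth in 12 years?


Future value formula: FV = PV × (1 + r)^t
FV = $35,000.00 × (1 + 0.077)^12
FV = $35,000.00 × 2.4355017
FV = $85,242.56

FV = PV × (1 + r)^t = $85,242.56


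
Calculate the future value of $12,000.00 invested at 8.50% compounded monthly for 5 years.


Compound interest formula: A = P(1 + r/n)^(nt)
A = $12,000.00 × (1 + 0.085/12)^(12 × 5)
Growth factor: (1 + 0.085/12)^60 = 1.527301
A = $12,000.00 × 1.527301
A = $18,327.61

A = P(1 + r/n)^(nt) = $18,327.61


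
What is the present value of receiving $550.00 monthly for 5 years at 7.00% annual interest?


Present value of an ordinary annuity: PV = PMT × (1 − (1 + r)^(−n)) / r
Monthly rate r = 0.07/12 ≈ 0.00583333, n = 60
PV = $550.00 × (1 − (1 + 0.07/12)^(−60)) / (0.07/12)
PV = $550.00 × 50.501994
PV = $27,776.10

PV = PMT × (1-(1+r)^(-n))/r = $27,776.10


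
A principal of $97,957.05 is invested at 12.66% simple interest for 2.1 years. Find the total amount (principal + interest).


Total amount formula: A = P(1 + rt) = P + P·r·t
Interest: I = P × r × t = $97,957.05 × 0.1266 × 2.1 = $26,042.86
A = P + I = $97,957.05 + $26,042.86 = $123,999.91

A = P + I = P(1 + rt) = $123,999.91


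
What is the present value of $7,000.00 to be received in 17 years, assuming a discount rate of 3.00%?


Present value formula: PV = FV / (1 + r)^t
PV = $7,000.00 / (1 + 0.03)^17
PV = $7,000.00 / 1.6528476
PV = $4,235.12

PV = FV / (1 + r)^t = $4,235.12
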